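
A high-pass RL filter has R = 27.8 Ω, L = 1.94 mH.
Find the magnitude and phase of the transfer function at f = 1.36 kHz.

Step 1 — Angular frequency: ω = 2π·1360 = 8545 rad/s.
Step 2 — Transfer function: H(jω) = jωL/(R + jωL).
Step 3 — Numerator jωL = j·16.58; denominator R + jωL = 27.8 + j16.58.
Step 4 — H = 0.2623 + j0.4399.
Step 5 — Magnitude: |H| = 0.5122 (-5.8 dB); phase: φ = 59.2°.

|H| = 0.5122 (-5.8 dB), φ = 59.2°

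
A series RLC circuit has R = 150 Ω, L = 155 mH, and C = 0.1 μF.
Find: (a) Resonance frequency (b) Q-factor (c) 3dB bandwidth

Step 1 — Resonance condition Im(Z)=0 gives ω₀ = 1/√(LC).
Step 2 — ω₀ = 1/√(0.155·1e-07) = 8032 rad/s.
Step 3 — f₀ = ω₀/(2π) = 1278 Hz.
Step 4 — Series Q: Q = ω₀L/R = 8032·0.155/150 = 8.3.
Step 5 — 3dB bandwidth: Δω = ω₀/Q = 967.7 rad/s; BW = Δω/(2π) = 154 Hz.

(a) f₀ = 1278 Hz  (b) Q = 8.3  (c) BW = 154 Hz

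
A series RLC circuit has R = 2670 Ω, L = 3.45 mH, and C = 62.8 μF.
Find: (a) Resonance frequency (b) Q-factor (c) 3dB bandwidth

Step 1 — Resonance: ω₀ = 1/√(LC) = 1/√(0.00345·6.28e-05) = 2148 rad/s.
Step 2 — f₀ = ω₀/(2π) = 341.9 Hz.
Step 3 — Series Q: Q = ω₀L/R = 2148·0.00345/2670 = 0.002776.
Step 4 — Bandwidth: Δω = ω₀/Q = 7.739e+05 rad/s; BW = Δω/(2π) = 1.232e+05 Hz.

(a) f₀ = 341.9 Hz  (b) Q = 0.002776  (c) BW = 1.232e+05 Hz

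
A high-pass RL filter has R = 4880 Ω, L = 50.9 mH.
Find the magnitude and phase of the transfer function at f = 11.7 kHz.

Step 1 — Angular frequency: ω = 2π·1.17e+04 = 7.351e+04 rad/s.
Step 2 — Transfer function: H(jω) = jωL/(R + jωL).
Step 3 — Numerator jωL = j·3742; denominator R + jωL = 4880 + j3742.
Step 4 — H = 0.3703 + j0.4829.
Step 5 — Magnitude: |H| = 0.6085 (-4.3 dB); phase: φ = 52.5°.

|H| = 0.6085 (-4.3 dB), φ = 52.5°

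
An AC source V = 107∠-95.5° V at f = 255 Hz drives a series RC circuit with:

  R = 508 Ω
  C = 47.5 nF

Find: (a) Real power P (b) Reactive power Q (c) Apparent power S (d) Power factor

Step 1 — Angular frequency: ω = 2π·f = 2π·255 = 1602 rad/s.
Step 2 — Component impedances:
  R: Z = R = 508 Ω
  C: Z = 1/(jωC) = -j/(ω·C) = 0 - j1.314e+04 Ω
Step 3 — Series combination: Z_total = R + C = 508 - j1.314e+04 Ω = 1.315e+04∠-87.8° Ω.
Step 4 — Source phasor: V = 107∠-95.5° V = -10.26 - j106.5 V.
Step 5 — Current: I = V / Z = 0.008064 - j0.001092 A = 0.008137∠-7.7° A.
Step 6 — Complex power: S = V·I* = 0.03364 - j0.87 VA.
Step 7 — Real power: P = Re(S) = 0.03364 W.
Step 8 — Reactive power: Q = Im(S) = -0.87 VAR.
Step 9 — Apparent power: |S| = 0.8707 VA.
Step 10 — Power factor: PF = P/|S| = 0.03863 (leading).

(a) P = 0.03364 W  (b) Q = -0.87 VAR  (c) S = 0.8707 VA  (d) PF = 0.03863 (leading)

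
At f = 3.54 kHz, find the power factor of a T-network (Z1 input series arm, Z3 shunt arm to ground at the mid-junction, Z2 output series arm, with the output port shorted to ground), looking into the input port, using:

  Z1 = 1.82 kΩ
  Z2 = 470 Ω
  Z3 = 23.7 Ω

Step 1 — Angular frequency: ω = 2π·f = 2π·3540 = 2.224e+04 rad/s.
Step 2 — Component impedances:
  Z1: Z = R = 1820 Ω
  Z2: Z = R = 470 Ω
  Z3: Z = R = 23.7 Ω
Step 3 — With the output port shorted to ground, the output series arm Z2 runs from the junction to ground; the shunt arm Z3 also runs from the junction to ground. They appear in parallel: Z3 || Z2 = 22.56 Ω.
Step 4 — Series with input arm Z1: Z_in = Z1 + (Z3 || Z2) = 1843 Ω = 1843∠0.0° Ω.
Step 5 — Power factor: PF = cos(φ) = Re(Z)/|Z| = 1843/1843 = 1.
Step 6 — Type: Im(Z) = 0 ⇒ unity (phase φ = 0.0°).

PF = 1 (unity, φ = 0.0°)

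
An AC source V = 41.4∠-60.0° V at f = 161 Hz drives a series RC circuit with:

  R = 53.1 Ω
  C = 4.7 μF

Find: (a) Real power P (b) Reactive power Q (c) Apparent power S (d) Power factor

Step 1 — Angular frequency: ω = 2π·f = 2π·161 = 1012 rad/s.
Step 2 — Component impedances:
  R: Z = R = 53.1 Ω
  C: Z = 1/(jωC) = -j/(ω·C) = 0 - j210.3 Ω
Step 3 — Series combination: Z_total = R + C = 53.1 - j210.3 Ω = 216.9∠-75.8° Ω.
Step 4 — Source phasor: V = 41.4∠-60.0° V = 20.7 - j35.85 V.
Step 5 — Current: I = V / Z = 0.1836 + j0.05206 A = 0.1908∠15.8° A.
Step 6 — Complex power: S = V·I* = 1.934 - j7.661 VA.
Step 7 — Real power: P = Re(S) = 1.934 W.
Step 8 — Reactive power: Q = Im(S) = -7.661 VAR.
Step 9 — Apparent power: |S| = 7.901 VA.
Step 10 — Power factor: PF = P/|S| = 0.2448 (leading).

(a) P = 1.934 W  (b) Q = -7.661 VAR  (c) S = 7.901 VA  (d) PF = 0.2448 (leading)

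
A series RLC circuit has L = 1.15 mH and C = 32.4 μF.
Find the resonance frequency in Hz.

Step 1 — Resonance condition Im(Z)=0 gives ω₀ = 1/√(LC).
Step 2 — ω₀ = 1/√(0.00115·3.24e-05) = 5181 rad/s.
Step 3 — f₀ = ω₀/(2π) = 824.5 Hz.

f₀ = 824.5 Hz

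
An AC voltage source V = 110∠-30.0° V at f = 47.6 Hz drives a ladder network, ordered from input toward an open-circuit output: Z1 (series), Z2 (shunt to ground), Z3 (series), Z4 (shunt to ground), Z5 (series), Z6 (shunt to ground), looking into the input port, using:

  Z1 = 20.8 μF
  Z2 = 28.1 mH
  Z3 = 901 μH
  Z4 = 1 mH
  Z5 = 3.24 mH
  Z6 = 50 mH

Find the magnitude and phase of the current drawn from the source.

Step 1 — Angular frequency: ω = 2π·f = 2π·47.6 = 299.1 rad/s.
Step 2 — Component impedances:
  Z1: Z = 1/(jωC) = -j/(ω·C) = 0 - j160.7 Ω
  Z2: Z = jωL = j·299.1·0.0281 = 0 + j8.404 Ω
  Z3: Z = jωL = j·299.1·0.000901 = 0 + j0.2695 Ω
  Z4: Z = jωL = j·299.1·0.001 = 0 + j0.2991 Ω
  Z5: Z = jωL = j·299.1·0.00324 = 0 + j0.969 Ω
  Z6: Z = jωL = j·299.1·0.05 = 0 + j14.95 Ω
Step 3 — Ladder network (open output): work backward from the far end, alternating series and parallel combinations. Z_in = 0 - j160.2 Ω = 160.2∠-90.0° Ω.
Step 4 — Source phasor: V = 110∠-30.0° V = 95.26 - j55 V.
Step 5 — Ohm's law: I = V / Z_total = (95.26 - j55) / (0 - j160.2) = 0.3433 + j0.5946 A.
Step 6 — Convert to polar: |I| = 0.6865 A, ∠I = 60.0°.

I = 0.6865∠60.0° A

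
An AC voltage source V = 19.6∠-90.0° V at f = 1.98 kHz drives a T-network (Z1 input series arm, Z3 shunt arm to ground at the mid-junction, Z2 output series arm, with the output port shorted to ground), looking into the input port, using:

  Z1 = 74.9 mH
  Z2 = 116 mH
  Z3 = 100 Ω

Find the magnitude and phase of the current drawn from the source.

Step 1 — Angular frequency: ω = 2π·f = 2π·1980 = 1.244e+04 rad/s.
Step 2 — Component impedances:
  Z1: Z = jωL = j·1.244e+04·0.0749 = 0 + j931.8 Ω
  Z2: Z = jωL = j·1.244e+04·0.116 = 0 + j1443 Ω
  Z3: Z = R = 100 Ω
Step 3 — With the output port shorted to ground, the output series arm Z2 runs from the junction to ground; the shunt arm Z3 also runs from the junction to ground. They appear in parallel: Z3 || Z2 = 99.52 + j6.896 Ω.
Step 4 — Series with input arm Z1: Z_in = Z1 + (Z3 || Z2) = 99.52 + j938.7 Ω = 944∠83.9° Ω.
Step 5 — Source phasor: V = 19.6∠-90.0° V = 0 - j19.6 V.
Step 6 — Ohm's law: I = V / Z_total = (0 - j19.6) / (99.52 + j938.7) = -0.02065 - j0.002189 A.
Step 7 — Convert to polar: |I| = 0.02076 A, ∠I = -173.9°.

I = 0.02076∠-173.9° A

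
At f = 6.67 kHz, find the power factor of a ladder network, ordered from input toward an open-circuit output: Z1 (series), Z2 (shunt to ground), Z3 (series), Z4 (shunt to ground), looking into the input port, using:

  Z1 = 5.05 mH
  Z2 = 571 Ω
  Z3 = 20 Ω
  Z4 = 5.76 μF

Step 1 — Angular frequency: ω = 2π·f = 2π·6670 = 4.191e+04 rad/s.
Step 2 — Component impedances:
  Z1: Z = jωL = j·4.191e+04·0.00505 = 0 + j211.6 Ω
  Z2: Z = R = 571 Ω
  Z3: Z = R = 20 Ω
  Z4: Z = 1/(jωC) = -j/(ω·C) = 0 - j4.143 Ω
Step 3 — Ladder network (open output): work backward from the far end, alternating series and parallel combinations. Z_in = 19.35 + j207.8 Ω = 208.7∠84.7° Ω.
Step 4 — Power factor: PF = cos(φ) = Re(Z)/|Z| = 19.35/208.67 = 0.09273.
Step 5 — Type: Im(Z) = 207.8 ⇒ lagging (phase φ = 84.7°).

PF = 0.09273 (lagging, φ = 84.7°)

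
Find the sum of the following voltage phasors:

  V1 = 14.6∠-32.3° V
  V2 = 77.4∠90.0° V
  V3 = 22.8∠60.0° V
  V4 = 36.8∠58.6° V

Step 1 — Convert each phasor to rectangular form:
  V1 = 14.6·(cos(-32.3°) + j·sin(-32.3°)) = 12.34 - j7.802 V
  V2 = 77.4·(cos(90.0°) + j·sin(90.0°)) = 0 + j77.4 V
  V3 = 22.8·(cos(60.0°) + j·sin(60.0°)) = 11.4 + j19.75 V
  V4 = 36.8·(cos(58.6°) + j·sin(58.6°)) = 19.17 + j31.41 V
Step 2 — Sum components: V_total = 42.91 + j120.8 V.
Step 3 — Convert to polar: |V_total| = 128.2 V, ∠V_total = 70.4°.

V_total = 128.2∠70.4° V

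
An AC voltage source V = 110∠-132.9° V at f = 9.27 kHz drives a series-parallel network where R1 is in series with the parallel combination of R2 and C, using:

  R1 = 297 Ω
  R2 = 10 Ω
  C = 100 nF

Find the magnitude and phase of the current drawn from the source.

Step 1 — Angular frequency: ω = 2π·f = 2π·9270 = 5.825e+04 rad/s.
Step 2 — Component impedances:
  R1: Z = R = 297 Ω
  R2: Z = R = 10 Ω
  C: Z = 1/(jωC) = -j/(ω·C) = 0 - j171.7 Ω
Step 3 — Parallel branch: R2 || C = 1/(1/R2 + 1/C) = 9.966 - j0.5805 Ω.
Step 4 — Series with R1: Z_total = R1 + (R2 || C) = 307 - j0.5805 Ω = 307∠-0.1° Ω.
Step 5 — Source phasor: V = 110∠-132.9° V = -74.88 - j80.58 V.
Step 6 — Ohm's law: I = V / Z_total = (-74.88 - j80.58) / (307 - j0.5805) = -0.2434 - j0.263 A.
Step 7 — Convert to polar: |I| = 0.3583 A, ∠I = -132.8°.

I = 0.3583∠-132.8° A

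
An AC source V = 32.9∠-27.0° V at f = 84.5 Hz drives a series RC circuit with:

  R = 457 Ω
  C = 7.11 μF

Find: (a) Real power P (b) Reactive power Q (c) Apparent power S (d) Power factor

Step 1 — Angular frequency: ω = 2π·f = 2π·84.5 = 530.9 rad/s.
Step 2 — Component impedances:
  R: Z = R = 457 Ω
  C: Z = 1/(jωC) = -j/(ω·C) = 0 - j264.9 Ω
Step 3 — Series combination: Z_total = R + C = 457 - j264.9 Ω = 528.2∠-30.1° Ω.
Step 4 — Source phasor: V = 32.9∠-27.0° V = 29.31 - j14.94 V.
Step 5 — Current: I = V / Z = 0.06219 + j0.003368 A = 0.06228∠3.1° A.
Step 6 — Complex power: S = V·I* = 1.773 - j1.028 VA.
Step 7 — Real power: P = Re(S) = 1.773 W.
Step 8 — Reactive power: Q = Im(S) = -1.028 VAR.
Step 9 — Apparent power: |S| = 2.049 VA.
Step 10 — Power factor: PF = P/|S| = 0.8652 (leading).

(a) P = 1.773 W  (b) Q = -1.028 VAR  (c) S = 2.049 VA  (d) PF = 0.8652 (leading)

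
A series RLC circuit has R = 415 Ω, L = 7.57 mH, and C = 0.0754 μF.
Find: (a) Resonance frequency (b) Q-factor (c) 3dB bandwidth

Step 1 — Resonance: ω₀ = 1/√(LC) = 1/√(0.00757·7.54e-08) = 4.186e+04 rad/s.
Step 2 — f₀ = ω₀/(2π) = 6662 Hz.
Step 3 — Series Q: Q = ω₀L/R = 4.186e+04·0.00757/415 = 0.7635.
Step 4 — Bandwidth: Δω = ω₀/Q = 5.482e+04 rad/s; BW = Δω/(2π) = 8725 Hz.

(a) f₀ = 6662 Hz  (b) Q = 0.7635  (c) BW = 8725 Hz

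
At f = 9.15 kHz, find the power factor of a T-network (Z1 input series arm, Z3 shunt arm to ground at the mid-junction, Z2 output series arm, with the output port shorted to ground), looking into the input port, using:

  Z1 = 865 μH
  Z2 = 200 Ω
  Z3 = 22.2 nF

Step 1 — Angular frequency: ω = 2π·f = 2π·9150 = 5.749e+04 rad/s.
Step 2 — Component impedances:
  Z1: Z = jωL = j·5.749e+04·0.000865 = 0 + j49.73 Ω
  Z2: Z = R = 200 Ω
  Z3: Z = 1/(jωC) = -j/(ω·C) = 0 - j783.5 Ω
Step 3 — With the output port shorted to ground, the output series arm Z2 runs from the junction to ground; the shunt arm Z3 also runs from the junction to ground. They appear in parallel: Z3 || Z2 = 187.8 - j47.93 Ω.
Step 4 — Series with input arm Z1: Z_in = Z1 + (Z3 || Z2) = 187.8 + j1.801 Ω = 187.8∠0.5° Ω.
Step 5 — Power factor: PF = cos(φ) = Re(Z)/|Z| = 187.8/187.8 = 1.
Step 6 — Type: Im(Z) = 1.801 ⇒ lagging (phase φ = 0.5°).

PF = 1 (lagging, φ = 0.5°)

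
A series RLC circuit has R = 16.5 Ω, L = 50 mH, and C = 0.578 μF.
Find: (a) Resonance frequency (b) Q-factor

Step 1 — Resonance condition Im(Z)=0 gives ω₀ = 1/√(LC).
Step 2 — ω₀ = 1/√(0.05·5.78e-07) = 5882 rad/s.
Step 3 — f₀ = ω₀/(2π) = 936.2 Hz.
Step 4 — Series Q: Q = ω₀L/R = 5882·0.05/16.5 = 17.83.

(a) f₀ = 936.2 Hz  (b) Q = 17.83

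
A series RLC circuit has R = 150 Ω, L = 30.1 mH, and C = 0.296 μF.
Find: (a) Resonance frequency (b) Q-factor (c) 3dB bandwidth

Step 1 — Resonance condition Im(Z)=0 gives ω₀ = 1/√(LC).
Step 2 — ω₀ = 1/√(0.0301·2.96e-07) = 1.059e+04 rad/s.
Step 3 — f₀ = ω₀/(2π) = 1686 Hz.
Step 4 — Series Q: Q = ω₀L/R = 1.059e+04·0.0301/150 = 2.126.
Step 5 — 3dB bandwidth: Δω = ω₀/Q = 4983 rad/s; BW = Δω/(2π) = 793.1 Hz.

(a) f₀ = 1686 Hz  (b) Q = 2.126  (c) BW = 793.1 Hz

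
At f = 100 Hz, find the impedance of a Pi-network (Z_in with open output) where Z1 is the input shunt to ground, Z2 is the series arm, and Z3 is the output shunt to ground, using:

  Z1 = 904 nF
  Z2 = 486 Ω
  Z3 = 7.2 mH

Step 1 — Angular frequency: ω = 2π·f = 2π·100 = 628.3 rad/s.
Step 2 — Component impedances:
  Z1: Z = 1/(jωC) = -j/(ω·C) = 0 - j1761 Ω
  Z2: Z = R = 486 Ω
  Z3: Z = jωL = j·628.3·0.0072 = 0 + j4.524 Ω
Step 3 — With open output, the series arm Z2 and the output shunt Z3 appear in series to ground: Z2 + Z3 = 486 + j4.524 Ω.
Step 4 — Parallel with input shunt Z1: Z_in = Z1 || (Z2 + Z3) = 453.8 - j121 Ω = 469.6∠-14.9° Ω.

Z = 453.8 - j121 Ω = 469.6∠-14.9° Ω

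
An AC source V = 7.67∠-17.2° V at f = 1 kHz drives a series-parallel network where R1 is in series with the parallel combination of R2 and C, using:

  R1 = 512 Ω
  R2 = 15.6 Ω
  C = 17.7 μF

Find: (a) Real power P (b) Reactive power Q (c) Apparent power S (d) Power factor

Step 1 — Angular frequency: ω = 2π·f = 2π·1000 = 6283 rad/s.
Step 2 — Component impedances:
  R1: Z = R = 512 Ω
  R2: Z = R = 15.6 Ω
  C: Z = 1/(jωC) = -j/(ω·C) = 0 - j8.992 Ω
Step 3 — Parallel branch: R2 || C = 1/(1/R2 + 1/C) = 3.89 - j6.749 Ω.
Step 4 — Series with R1: Z_total = R1 + (R2 || C) = 515.9 - j6.749 Ω = 515.9∠-0.7° Ω.
Step 5 — Source phasor: V = 7.67∠-17.2° V = 7.327 - j2.268 V.
Step 6 — Current: I = V / Z = 0.01426 - j0.00421 A = 0.01487∠-16.5° A.
Step 7 — Complex power: S = V·I* = 0.114 - j0.001492 VA.
Step 8 — Real power: P = Re(S) = 0.114 W.
Step 9 — Reactive power: Q = Im(S) = -0.001492 VAR.
Step 10 — Apparent power: |S| = 0.114 VA.
Step 11 — Power factor: PF = P/|S| = 0.9999 (leading).

(a) P = 0.114 W  (b) Q = -0.001492 VAR  (c) S = 0.114 VA  (d) PF = 0.9999 (leading)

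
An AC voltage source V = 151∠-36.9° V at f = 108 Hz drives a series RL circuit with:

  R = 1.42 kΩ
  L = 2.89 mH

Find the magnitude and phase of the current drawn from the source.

Step 1 — Angular frequency: ω = 2π·f = 2π·108 = 678.6 rad/s.
Step 2 — Component impedances:
  R: Z = R = 1420 Ω
  L: Z = jωL = j·678.6·0.00289 = 0 + j1.961 Ω
Step 3 — Series combination: Z_total = R + L = 1420 + j1.961 Ω = 1420∠0.1° Ω.
Step 4 — Source phasor: V = 151∠-36.9° V = 120.8 - j90.66 V.
Step 5 — Ohm's law: I = V / Z_total = (120.8 - j90.66) / (1420 + j1.961) = 0.08495 - j0.06396 A.
Step 6 — Convert to polar: |I| = 0.1063 A, ∠I = -37.0°.

I = 0.1063∠-37.0° A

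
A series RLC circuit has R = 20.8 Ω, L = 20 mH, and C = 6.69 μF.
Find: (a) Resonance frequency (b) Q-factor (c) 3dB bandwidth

Step 1 — Resonance: ω₀ = 1/√(LC) = 1/√(0.02·6.69e-06) = 2734 rad/s.
Step 2 — f₀ = ω₀/(2π) = 435.1 Hz.
Step 3 — Series Q: Q = ω₀L/R = 2734·0.02/20.8 = 2.629.
Step 4 — Bandwidth: Δω = ω₀/Q = 1040 rad/s; BW = Δω/(2π) = 165.5 Hz.

(a) f₀ = 435.1 Hz  (b) Q = 2.629  (c) BW = 165.5 Hz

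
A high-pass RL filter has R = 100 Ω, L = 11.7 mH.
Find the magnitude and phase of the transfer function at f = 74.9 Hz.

Step 1 — Angular frequency: ω = 2π·74.9 = 470.6 rad/s.
Step 2 — Transfer function: H(jω) = jωL/(R + jωL).
Step 3 — Numerator jωL = j·5.506; denominator R + jωL = 100 + j5.506.
Step 4 — H = 0.003023 + j0.0549.
Step 5 — Magnitude: |H| = 0.05498 (-25.2 dB); phase: φ = 86.8°.

|H| = 0.05498 (-25.2 dB), φ = 86.8°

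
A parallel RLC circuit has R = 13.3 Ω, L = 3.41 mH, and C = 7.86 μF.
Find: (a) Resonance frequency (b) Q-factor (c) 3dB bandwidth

Step 1 — Resonance: ω₀ = 1/√(LC) = 1/√(0.00341·7.86e-06) = 6108 rad/s.
Step 2 — f₀ = ω₀/(2π) = 972.1 Hz.
Step 3 — Parallel Q: Q = R/(ω₀L) = 13.3/(6108·0.00341) = 0.6385.
Step 4 — Bandwidth: Δω = ω₀/Q = 9566 rad/s; BW = Δω/(2π) = 1522 Hz.

(a) f₀ = 972.1 Hz  (b) Q = 0.6385  (c) BW = 1522 Hz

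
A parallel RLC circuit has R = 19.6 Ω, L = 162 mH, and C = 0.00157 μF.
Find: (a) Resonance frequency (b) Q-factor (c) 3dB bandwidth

Step 1 — Resonance: ω₀ = 1/√(LC) = 1/√(0.162·1.57e-09) = 6.27e+04 rad/s.
Step 2 — f₀ = ω₀/(2π) = 9980 Hz.
Step 3 — Parallel Q: Q = R/(ω₀L) = 19.6/(6.27e+04·0.162) = 0.00193.
Step 4 — Bandwidth: Δω = ω₀/Q = 3.25e+07 rad/s; BW = Δω/(2π) = 5.172e+06 Hz.

(a) f₀ = 9980 Hz  (b) Q = 0.00193  (c) BW = 5.172e+06 Hz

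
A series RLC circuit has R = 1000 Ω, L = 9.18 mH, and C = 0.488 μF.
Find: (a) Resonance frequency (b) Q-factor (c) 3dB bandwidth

Step 1 — Resonance condition Im(Z)=0 gives ω₀ = 1/√(LC).
Step 2 — ω₀ = 1/√(0.00918·4.88e-07) = 1.494e+04 rad/s.
Step 3 — f₀ = ω₀/(2π) = 2378 Hz.
Step 4 — Series Q: Q = ω₀L/R = 1.494e+04·0.00918/1000 = 0.1372.
Step 5 — 3dB bandwidth: Δω = ω₀/Q = 1.089e+05 rad/s; BW = Δω/(2π) = 1.734e+04 Hz.

(a) f₀ = 2378 Hz  (b) Q = 0.1372  (c) BW = 1.734e+04 Hz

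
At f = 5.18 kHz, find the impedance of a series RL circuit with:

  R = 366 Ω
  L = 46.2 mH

Step 1 — Angular frequency: ω = 2π·f = 2π·5180 = 3.255e+04 rad/s.
Step 2 — Component impedances:
  R: Z = R = 366 Ω
  L: Z = jωL = j·3.255e+04·0.0462 = 0 + j1504 Ω
Step 3 — Series combination: Z_total = R + L = 366 + j1504 Ω = 1548∠76.3° Ω.

Z = 366 + j1504 Ω = 1548∠76.3° Ω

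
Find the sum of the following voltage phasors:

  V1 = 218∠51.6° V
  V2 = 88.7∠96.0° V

Step 1 — Convert each phasor to rectangular form:
  V1 = 218·(cos(51.6°) + j·sin(51.6°)) = 135.4 + j170.8 V
  V2 = 88.7·(cos(96.0°) + j·sin(96.0°)) = -9.272 + j88.21 V
Step 2 — Sum components: V_total = 126.1 + j259.1 V.
Step 3 — Convert to polar: |V_total| = 288.1 V, ∠V_total = 64.0°.

V_total = 288.1∠64.0° V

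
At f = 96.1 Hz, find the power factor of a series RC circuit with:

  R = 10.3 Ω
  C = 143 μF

Step 1 — Angular frequency: ω = 2π·f = 2π·96.1 = 603.8 rad/s.
Step 2 — Component impedances:
  R: Z = R = 10.3 Ω
  C: Z = 1/(jωC) = -j/(ω·C) = 0 - j11.58 Ω
Step 3 — Series combination: Z_total = R + C = 10.3 - j11.58 Ω = 15.5∠-48.4° Ω.
Step 4 — Power factor: PF = cos(φ) = Re(Z)/|Z| = 10.3/15.499 = 0.6646.
Step 5 — Type: Im(Z) = -11.58 ⇒ leading (phase φ = -48.4°).

PF = 0.6646 (leading, φ = -48.4°)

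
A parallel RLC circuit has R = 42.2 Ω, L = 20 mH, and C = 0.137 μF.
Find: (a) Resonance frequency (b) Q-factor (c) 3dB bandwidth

Step 1 — Resonance: ω₀ = 1/√(LC) = 1/√(0.02·1.37e-07) = 1.91e+04 rad/s.
Step 2 — f₀ = ω₀/(2π) = 3040 Hz.
Step 3 — Parallel Q: Q = R/(ω₀L) = 42.2/(1.91e+04·0.02) = 0.1104.
Step 4 — Bandwidth: Δω = ω₀/Q = 1.73e+05 rad/s; BW = Δω/(2π) = 2.753e+04 Hz.

(a) f₀ = 3040 Hz  (b) Q = 0.1104  (c) BW = 2.753e+04 Hz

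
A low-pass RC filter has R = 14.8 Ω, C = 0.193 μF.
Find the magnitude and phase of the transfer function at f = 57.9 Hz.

Step 1 — Angular frequency: ω = 2π·57.9 = 363.8 rad/s.
Step 2 — Transfer function: H(jω) = 1/(1 + jωRC).
Step 3 — Denominator: 1 + jωRC = 1 + j·363.8·14.8·1.93e-07 = 1 + j0.001039.
Step 4 — H = 1 - j0.001039.
Step 5 — Magnitude: |H| = 1 (-0.0 dB); phase: φ = -0.1°.

|H| = 1 (-0.0 dB), φ = -0.1°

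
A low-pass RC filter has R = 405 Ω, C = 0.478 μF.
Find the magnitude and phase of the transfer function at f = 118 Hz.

Step 1 — Angular frequency: ω = 2π·118 = 741.4 rad/s.
Step 2 — Transfer function: H(jω) = 1/(1 + jωRC).
Step 3 — Denominator: 1 + jωRC = 1 + j·741.4·405·4.78e-07 = 1 + j0.1435.
Step 4 — H = 0.9798 - j0.1406.
Step 5 — Magnitude: |H| = 0.9899 (-0.1 dB); phase: φ = -8.2°.

|H| = 0.9899 (-0.1 dB), φ = -8.2°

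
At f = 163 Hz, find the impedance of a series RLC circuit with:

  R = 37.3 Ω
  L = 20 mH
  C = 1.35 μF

Step 1 — Angular frequency: ω = 2π·f = 2π·163 = 1024 rad/s.
Step 2 — Component impedances:
  R: Z = R = 37.3 Ω
  L: Z = jωL = j·1024·0.02 = 0 + j20.48 Ω
  C: Z = 1/(jωC) = -j/(ω·C) = 0 - j723.3 Ω
Step 3 — Series combination: Z_total = R + L + C = 37.3 - j702.8 Ω = 703.8∠-87.0° Ω.

Z = 37.3 - j702.8 Ω = 703.8∠-87.0° Ω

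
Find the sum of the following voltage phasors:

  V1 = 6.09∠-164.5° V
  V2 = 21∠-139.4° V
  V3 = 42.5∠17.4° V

Step 1 — Convert each phasor to rectangular form:
  V1 = 6.09·(cos(-164.5°) + j·sin(-164.5°)) = -5.869 - j1.627 V
  V2 = 21·(cos(-139.4°) + j·sin(-139.4°)) = -15.94 - j13.67 V
  V3 = 42.5·(cos(17.4°) + j·sin(17.4°)) = 40.56 + j12.71 V
Step 2 — Sum components: V_total = 18.74 - j2.585 V.
Step 3 — Convert to polar: |V_total| = 18.92 V, ∠V_total = -7.9°.

V_total = 18.92∠-7.9° V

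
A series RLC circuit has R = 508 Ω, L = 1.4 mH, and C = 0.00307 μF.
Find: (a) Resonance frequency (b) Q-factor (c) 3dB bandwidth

Step 1 — Resonance: ω₀ = 1/√(LC) = 1/√(0.0014·3.07e-09) = 4.824e+05 rad/s.
Step 2 — f₀ = ω₀/(2π) = 7.677e+04 Hz.
Step 3 — Series Q: Q = ω₀L/R = 4.824e+05·0.0014/508 = 1.329.
Step 4 — Bandwidth: Δω = ω₀/Q = 3.629e+05 rad/s; BW = Δω/(2π) = 5.775e+04 Hz.

(a) f₀ = 7.677e+04 Hz  (b) Q = 1.329  (c) BW = 5.775e+04 Hz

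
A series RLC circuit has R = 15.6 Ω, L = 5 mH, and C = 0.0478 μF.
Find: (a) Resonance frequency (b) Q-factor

Step 1 — Resonance condition Im(Z)=0 gives ω₀ = 1/√(LC).
Step 2 — ω₀ = 1/√(0.005·4.78e-08) = 6.468e+04 rad/s.
Step 3 — f₀ = ω₀/(2π) = 1.029e+04 Hz.
Step 4 — Series Q: Q = ω₀L/R = 6.468e+04·0.005/15.6 = 20.73.

(a) f₀ = 1.029e+04 Hz  (b) Q = 20.73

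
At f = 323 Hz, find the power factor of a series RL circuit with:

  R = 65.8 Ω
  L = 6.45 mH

Step 1 — Angular frequency: ω = 2π·f = 2π·323 = 2029 rad/s.
Step 2 — Component impedances:
  R: Z = R = 65.8 Ω
  L: Z = jωL = j·2029·0.00645 = 0 + j13.09 Ω
Step 3 — Series combination: Z_total = R + L = 65.8 + j13.09 Ω = 67.09∠11.3° Ω.
Step 4 — Power factor: PF = cos(φ) = Re(Z)/|Z| = 65.8/67.09 = 0.9808.
Step 5 — Type: Im(Z) = 13.09 ⇒ lagging (phase φ = 11.3°).

PF = 0.9808 (lagging, φ = 11.3°)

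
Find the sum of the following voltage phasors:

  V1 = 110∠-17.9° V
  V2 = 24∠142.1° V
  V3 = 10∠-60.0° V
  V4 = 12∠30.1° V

Step 1 — Convert each phasor to rectangular form:
  V1 = 110·(cos(-17.9°) + j·sin(-17.9°)) = 104.7 - j33.81 V
  V2 = 24·(cos(142.1°) + j·sin(142.1°)) = -18.94 + j14.74 V
  V3 = 10·(cos(-60.0°) + j·sin(-60.0°)) = 5 - j8.66 V
  V4 = 12·(cos(30.1°) + j·sin(30.1°)) = 10.38 + j6.018 V
Step 2 — Sum components: V_total = 101.1 - j21.71 V.
Step 3 — Convert to polar: |V_total| = 103.4 V, ∠V_total = -12.1°.

V_total = 103.4∠-12.1° V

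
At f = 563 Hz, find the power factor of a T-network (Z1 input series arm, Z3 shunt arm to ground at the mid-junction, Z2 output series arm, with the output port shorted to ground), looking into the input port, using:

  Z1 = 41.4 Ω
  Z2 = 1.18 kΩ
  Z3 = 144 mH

Step 1 — Angular frequency: ω = 2π·f = 2π·563 = 3537 rad/s.
Step 2 — Component impedances:
  Z1: Z = R = 41.4 Ω
  Z2: Z = R = 1180 Ω
  Z3: Z = jωL = j·3537·0.144 = 0 + j509.4 Ω
Step 3 — With the output port shorted to ground, the output series arm Z2 runs from the junction to ground; the shunt arm Z3 also runs from the junction to ground. They appear in parallel: Z3 || Z2 = 185.4 + j429.4 Ω.
Step 4 — Series with input arm Z1: Z_in = Z1 + (Z3 || Z2) = 226.8 + j429.4 Ω = 485.6∠62.2° Ω.
Step 5 — Power factor: PF = cos(φ) = Re(Z)/|Z| = 226.76/485.57 = 0.467.
Step 6 — Type: Im(Z) = 429.4 ⇒ lagging (phase φ = 62.2°).

PF = 0.467 (lagging, φ = 62.2°)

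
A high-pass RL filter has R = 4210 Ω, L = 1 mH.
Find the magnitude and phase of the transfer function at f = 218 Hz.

Step 1 — Angular frequency: ω = 2π·218 = 1370 rad/s.
Step 2 — Transfer function: H(jω) = jωL/(R + jωL).
Step 3 — Numerator jωL = j·1.37; denominator R + jωL = 4210 + j1.37.
Step 4 — H = 1.059e-07 + j0.0003254.
Step 5 — Magnitude: |H| = 0.0003254 (-69.8 dB); phase: φ = 90.0°.

|H| = 0.0003254 (-69.8 dB), φ = 90.0°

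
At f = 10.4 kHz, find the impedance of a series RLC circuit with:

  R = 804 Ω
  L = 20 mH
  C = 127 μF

Step 1 — Angular frequency: ω = 2π·f = 2π·1.04e+04 = 6.535e+04 rad/s.
Step 2 — Component impedances:
  R: Z = R = 804 Ω
  L: Z = jωL = j·6.535e+04·0.02 = 0 + j1307 Ω
  C: Z = 1/(jωC) = -j/(ω·C) = 0 - j0.1205 Ω
Step 3 — Series combination: Z_total = R + L + C = 804 + j1307 Ω = 1534∠58.4° Ω.

Z = 804 + j1307 Ω = 1534∠58.4° Ω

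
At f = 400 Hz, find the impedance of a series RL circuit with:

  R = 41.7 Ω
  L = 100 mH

Step 1 — Angular frequency: ω = 2π·f = 2π·400 = 2513 rad/s.
Step 2 — Component impedances:
  R: Z = R = 41.7 Ω
  L: Z = jωL = j·2513·0.1 = 0 + j251.3 Ω
Step 3 — Series combination: Z_total = R + L = 41.7 + j251.3 Ω = 254.8∠80.6° Ω.

Z = 41.7 + j251.3 Ω = 254.8∠80.6° Ω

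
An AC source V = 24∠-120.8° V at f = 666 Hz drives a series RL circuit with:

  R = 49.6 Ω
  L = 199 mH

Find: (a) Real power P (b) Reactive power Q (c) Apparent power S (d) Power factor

Step 1 — Angular frequency: ω = 2π·f = 2π·666 = 4185 rad/s.
Step 2 — Component impedances:
  R: Z = R = 49.6 Ω
  L: Z = jωL = j·4185·0.199 = 0 + j832.7 Ω
Step 3 — Series combination: Z_total = R + L = 49.6 + j832.7 Ω = 834.2∠86.6° Ω.
Step 4 — Source phasor: V = 24∠-120.8° V = -12.29 - j20.62 V.
Step 5 — Current: I = V / Z = -0.02554 + j0.01324 A = 0.02877∠152.6° A.
Step 6 — Complex power: S = V·I* = 0.04105 + j0.6893 VA.
Step 7 — Real power: P = Re(S) = 0.04105 W.
Step 8 — Reactive power: Q = Im(S) = 0.6893 VAR.
Step 9 — Apparent power: |S| = 0.6905 VA.
Step 10 — Power factor: PF = P/|S| = 0.05946 (lagging).

(a) P = 0.04105 W  (b) Q = 0.6893 VAR  (c) S = 0.6905 VA  (d) PF = 0.05946 (lagging)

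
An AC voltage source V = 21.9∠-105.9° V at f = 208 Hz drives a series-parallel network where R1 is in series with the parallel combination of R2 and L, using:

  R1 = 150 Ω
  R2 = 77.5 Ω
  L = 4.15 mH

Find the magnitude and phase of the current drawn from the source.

Step 1 — Angular frequency: ω = 2π·f = 2π·208 = 1307 rad/s.
Step 2 — Component impedances:
  R1: Z = R = 150 Ω
  R2: Z = R = 77.5 Ω
  L: Z = jωL = j·1307·0.00415 = 0 + j5.424 Ω
Step 3 — Parallel branch: R2 || L = 1/(1/R2 + 1/L) = 0.3777 + j5.397 Ω.
Step 4 — Series with R1: Z_total = R1 + (R2 || L) = 150.4 + j5.397 Ω = 150.5∠2.1° Ω.
Step 5 — Source phasor: V = 21.9∠-105.9° V = -6 - j21.06 V.
Step 6 — Ohm's law: I = V / Z_total = (-6 - j21.06) / (150.4 + j5.397) = -0.04487 - j0.1385 A.
Step 7 — Convert to polar: |I| = 0.1455 A, ∠I = -108.0°.

I = 0.1455∠-108.0° A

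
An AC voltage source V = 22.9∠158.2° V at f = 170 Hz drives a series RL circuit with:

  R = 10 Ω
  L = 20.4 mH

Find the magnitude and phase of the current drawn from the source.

Step 1 — Angular frequency: ω = 2π·f = 2π·170 = 1068 rad/s.
Step 2 — Component impedances:
  R: Z = R = 10 Ω
  L: Z = jωL = j·1068·0.0204 = 0 + j21.79 Ω
Step 3 — Series combination: Z_total = R + L = 10 + j21.79 Ω = 23.98∠65.3° Ω.
Step 4 — Source phasor: V = 22.9∠158.2° V = -21.26 + j8.504 V.
Step 5 — Ohm's law: I = V / Z_total = (-21.26 + j8.504) / (10 + j21.79) = -0.04752 + j0.954 A.
Step 6 — Convert to polar: |I| = 0.9552 A, ∠I = 92.9°.

I = 0.9552∠92.9° A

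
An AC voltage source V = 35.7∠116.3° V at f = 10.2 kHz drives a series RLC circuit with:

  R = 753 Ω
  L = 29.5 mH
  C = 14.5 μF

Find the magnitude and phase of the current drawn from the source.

Step 1 — Angular frequency: ω = 2π·f = 2π·1.02e+04 = 6.409e+04 rad/s.
Step 2 — Component impedances:
  R: Z = R = 753 Ω
  L: Z = jωL = j·6.409e+04·0.0295 = 0 + j1891 Ω
  C: Z = 1/(jωC) = -j/(ω·C) = 0 - j1.076 Ω
Step 3 — Series combination: Z_total = R + L + C = 753 + j1890 Ω = 2034∠68.3° Ω.
Step 4 — Source phasor: V = 35.7∠116.3° V = -15.82 + j32 V.
Step 5 — Ohm's law: I = V / Z_total = (-15.82 + j32) / (753 + j1890) = 0.01174 + j0.01305 A.
Step 6 — Convert to polar: |I| = 0.01755 A, ∠I = 48.0°.

I = 0.01755∠48.0° A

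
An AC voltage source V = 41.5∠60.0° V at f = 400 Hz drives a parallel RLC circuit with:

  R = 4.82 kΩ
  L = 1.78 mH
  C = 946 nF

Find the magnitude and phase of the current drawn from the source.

Step 1 — Angular frequency: ω = 2π·f = 2π·400 = 2513 rad/s.
Step 2 — Component impedances:
  R: Z = R = 4820 Ω
  L: Z = jωL = j·2513·0.00178 = 0 + j4.474 Ω
  C: Z = 1/(jωC) = -j/(ω·C) = 0 - j420.6 Ω
Step 3 — Parallel combination: 1/Z_total = 1/R + 1/L + 1/C; Z_total = 0.004242 + j4.522 Ω = 4.522∠89.9° Ω.
Step 4 — Source phasor: V = 41.5∠60.0° V = 20.75 + j35.94 V.
Step 5 — Ohm's law: I = V / Z_total = (20.75 + j35.94) / (0.004242 + j4.522) = 7.953 - j4.582 A.
Step 6 — Convert to polar: |I| = 9.178 A, ∠I = -29.9°.

I = 9.178∠-29.9° A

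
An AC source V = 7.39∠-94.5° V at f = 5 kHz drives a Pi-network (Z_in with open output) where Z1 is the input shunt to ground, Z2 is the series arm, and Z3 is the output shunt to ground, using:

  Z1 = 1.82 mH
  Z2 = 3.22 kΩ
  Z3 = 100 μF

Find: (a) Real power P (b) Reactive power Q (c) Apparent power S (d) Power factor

Step 1 — Angular frequency: ω = 2π·f = 2π·5000 = 3.142e+04 rad/s.
Step 2 — Component impedances:
  Z1: Z = jωL = j·3.142e+04·0.00182 = 0 + j57.18 Ω
  Z2: Z = R = 3220 Ω
  Z3: Z = 1/(jωC) = -j/(ω·C) = 0 - j0.3183 Ω
Step 3 — With open output, the series arm Z2 and the output shunt Z3 appear in series to ground: Z2 + Z3 = 3220 - j0.3183 Ω.
Step 4 — Parallel with input shunt Z1: Z_in = Z1 || (Z2 + Z3) = 1.015 + j57.16 Ω = 57.17∠89.0° Ω.
Step 5 — Source phasor: V = 7.39∠-94.5° V = -0.5798 - j7.367 V.
Step 6 — Current: I = V / Z = -0.129 + j0.007853 A = 0.1293∠176.5° A.
Step 7 — Complex power: S = V·I* = 0.01696 + j0.9551 VA.
Step 8 — Real power: P = Re(S) = 0.01696 W.
Step 9 — Reactive power: Q = Im(S) = 0.9551 VAR.
Step 10 — Apparent power: |S| = 0.9553 VA.
Step 11 — Power factor: PF = P/|S| = 0.01775 (lagging).

(a) P = 0.01696 W  (b) Q = 0.9551 VAR  (c) S = 0.9553 VA  (d) PF = 0.01775 (lagging)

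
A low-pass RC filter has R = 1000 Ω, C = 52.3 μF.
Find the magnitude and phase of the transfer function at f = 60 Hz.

Step 1 — Angular frequency: ω = 2π·60 = 377 rad/s.
Step 2 — Transfer function: H(jω) = 1/(1 + jωRC).
Step 3 — Denominator: 1 + jωRC = 1 + j·377·1000·5.23e-05 = 1 + j19.72.
Step 4 — H = 0.002566 - j0.05059.
Step 5 — Magnitude: |H| = 0.05065 (-25.9 dB); phase: φ = -87.1°.

|H| = 0.05065 (-25.9 dB), φ = -87.1°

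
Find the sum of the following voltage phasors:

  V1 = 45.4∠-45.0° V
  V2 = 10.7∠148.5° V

Step 1 — Convert each phasor to rectangular form:
  V1 = 45.4·(cos(-45.0°) + j·sin(-45.0°)) = 32.1 - j32.1 V
  V2 = 10.7·(cos(148.5°) + j·sin(148.5°)) = -9.123 + j5.591 V
Step 2 — Sum components: V_total = 22.98 - j26.51 V.
Step 3 — Convert to polar: |V_total| = 35.08 V, ∠V_total = -49.1°.

V_total = 35.08∠-49.1° V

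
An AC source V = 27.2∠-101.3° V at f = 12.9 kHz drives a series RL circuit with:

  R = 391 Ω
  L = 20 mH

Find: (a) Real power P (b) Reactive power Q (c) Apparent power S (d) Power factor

Step 1 — Angular frequency: ω = 2π·f = 2π·1.29e+04 = 8.105e+04 rad/s.
Step 2 — Component impedances:
  R: Z = R = 391 Ω
  L: Z = jωL = j·8.105e+04·0.02 = 0 + j1621 Ω
Step 3 — Series combination: Z_total = R + L = 391 + j1621 Ω = 1668∠76.4° Ω.
Step 4 — Source phasor: V = 27.2∠-101.3° V = -5.33 - j26.67 V.
Step 5 — Current: I = V / Z = -0.0163 - j0.0006434 A = 0.01631∠-177.7° A.
Step 6 — Complex power: S = V·I* = 0.104 + j0.4313 VA.
Step 7 — Real power: P = Re(S) = 0.104 W.
Step 8 — Reactive power: Q = Im(S) = 0.4313 VAR.
Step 9 — Apparent power: |S| = 0.4437 VA.
Step 10 — Power factor: PF = P/|S| = 0.2345 (lagging).

(a) P = 0.104 W  (b) Q = 0.4313 VAR  (c) S = 0.4437 VA  (d) PF = 0.2345 (lagging)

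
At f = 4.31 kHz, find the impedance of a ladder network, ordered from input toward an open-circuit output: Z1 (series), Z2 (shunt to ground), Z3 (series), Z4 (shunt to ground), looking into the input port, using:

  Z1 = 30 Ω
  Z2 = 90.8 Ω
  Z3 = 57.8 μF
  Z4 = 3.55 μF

Step 1 — Angular frequency: ω = 2π·f = 2π·4310 = 2.708e+04 rad/s.
Step 2 — Component impedances:
  Z1: Z = R = 30 Ω
  Z2: Z = R = 90.8 Ω
  Z3: Z = 1/(jωC) = -j/(ω·C) = 0 - j0.6389 Ω
  Z4: Z = 1/(jωC) = -j/(ω·C) = 0 - j10.4 Ω
Step 3 — Ladder network (open output): work backward from the far end, alternating series and parallel combinations. Z_in = 31.32 - j10.88 Ω = 33.16∠-19.2° Ω.

Z = 31.32 - j10.88 Ω = 33.16∠-19.2° Ω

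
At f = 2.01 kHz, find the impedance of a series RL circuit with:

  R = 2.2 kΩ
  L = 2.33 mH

Step 1 — Angular frequency: ω = 2π·f = 2π·2010 = 1.263e+04 rad/s.
Step 2 — Component impedances:
  R: Z = R = 2200 Ω
  L: Z = jωL = j·1.263e+04·0.00233 = 0 + j29.43 Ω
Step 3 — Series combination: Z_total = R + L = 2200 + j29.43 Ω = 2200∠0.8° Ω.

Z = 2200 + j29.43 Ω = 2200∠0.8° Ω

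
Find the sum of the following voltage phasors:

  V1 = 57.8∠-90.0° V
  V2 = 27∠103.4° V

Step 1 — Convert each phasor to rectangular form:
  V1 = 57.8·(cos(-90.0°) + j·sin(-90.0°)) = 0 - j57.8 V
  V2 = 27·(cos(103.4°) + j·sin(103.4°)) = -6.257 + j26.26 V
Step 2 — Sum components: V_total = -6.257 - j31.54 V.
Step 3 — Convert to polar: |V_total| = 32.15 V, ∠V_total = -101.2°.

V_total = 32.15∠-101.2° V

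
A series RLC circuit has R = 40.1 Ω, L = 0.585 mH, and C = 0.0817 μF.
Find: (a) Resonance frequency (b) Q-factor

Step 1 — Resonance condition Im(Z)=0 gives ω₀ = 1/√(LC).
Step 2 — ω₀ = 1/√(0.000585·8.17e-08) = 1.446e+05 rad/s.
Step 3 — f₀ = ω₀/(2π) = 2.302e+04 Hz.
Step 4 — Series Q: Q = ω₀L/R = 1.446e+05·0.000585/40.1 = 2.11.

(a) f₀ = 2.302e+04 Hz  (b) Q = 2.11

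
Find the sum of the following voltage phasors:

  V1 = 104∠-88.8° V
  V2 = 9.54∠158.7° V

Step 1 — Convert each phasor to rectangular form:
  V1 = 104·(cos(-88.8°) + j·sin(-88.8°)) = 2.178 - j104 V
  V2 = 9.54·(cos(158.7°) + j·sin(158.7°)) = -8.888 + j3.465 V
Step 2 — Sum components: V_total = -6.71 - j100.5 V.
Step 3 — Convert to polar: |V_total| = 100.7 V, ∠V_total = -93.8°.

V_total = 100.7∠-93.8° V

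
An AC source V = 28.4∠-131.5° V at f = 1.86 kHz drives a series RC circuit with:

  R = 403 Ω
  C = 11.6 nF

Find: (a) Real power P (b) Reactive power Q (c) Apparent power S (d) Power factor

Step 1 — Angular frequency: ω = 2π·f = 2π·1860 = 1.169e+04 rad/s.
Step 2 — Component impedances:
  R: Z = R = 403 Ω
  C: Z = 1/(jωC) = -j/(ω·C) = 0 - j7376 Ω
Step 3 — Series combination: Z_total = R + C = 403 - j7376 Ω = 7387∠-86.9° Ω.
Step 4 — Source phasor: V = 28.4∠-131.5° V = -18.82 - j21.27 V.
Step 5 — Current: I = V / Z = 0.002736 - j0.002701 A = 0.003844∠-44.6° A.
Step 6 — Complex power: S = V·I* = 0.005956 - j0.109 VA.
Step 7 — Real power: P = Re(S) = 0.005956 W.
Step 8 — Reactive power: Q = Im(S) = -0.109 VAR.
Step 9 — Apparent power: |S| = 0.1092 VA.
Step 10 — Power factor: PF = P/|S| = 0.05455 (leading).

(a) P = 0.005956 W  (b) Q = -0.109 VAR  (c) S = 0.1092 VA  (d) PF = 0.05455 (leading)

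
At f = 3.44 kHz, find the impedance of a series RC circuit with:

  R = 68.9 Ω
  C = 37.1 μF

Step 1 — Angular frequency: ω = 2π·f = 2π·3440 = 2.161e+04 rad/s.
Step 2 — Component impedances:
  R: Z = R = 68.9 Ω
  C: Z = 1/(jωC) = -j/(ω·C) = 0 - j1.247 Ω
Step 3 — Series combination: Z_total = R + C = 68.9 - j1.247 Ω = 68.91∠-1.0° Ω.

Z = 68.9 - j1.247 Ω = 68.91∠-1.0° Ω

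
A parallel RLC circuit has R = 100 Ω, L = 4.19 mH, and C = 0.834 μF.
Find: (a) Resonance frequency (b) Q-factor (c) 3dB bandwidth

Step 1 — Resonance: ω₀ = 1/√(LC) = 1/√(0.00419·8.34e-07) = 1.692e+04 rad/s.
Step 2 — f₀ = ω₀/(2π) = 2692 Hz.
Step 3 — Parallel Q: Q = R/(ω₀L) = 100/(1.692e+04·0.00419) = 1.411.
Step 4 — Bandwidth: Δω = ω₀/Q = 1.199e+04 rad/s; BW = Δω/(2π) = 1908 Hz.

(a) f₀ = 2692 Hz  (b) Q = 1.411  (c) BW = 1908 Hz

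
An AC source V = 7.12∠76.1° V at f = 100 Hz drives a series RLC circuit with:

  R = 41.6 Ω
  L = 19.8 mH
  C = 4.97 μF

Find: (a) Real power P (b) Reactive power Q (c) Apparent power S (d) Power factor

Step 1 — Angular frequency: ω = 2π·f = 2π·100 = 628.3 rad/s.
Step 2 — Component impedances:
  R: Z = R = 41.6 Ω
  L: Z = jωL = j·628.3·0.0198 = 0 + j12.44 Ω
  C: Z = 1/(jωC) = -j/(ω·C) = 0 - j320.2 Ω
Step 3 — Series combination: Z_total = R + L + C = 41.6 - j307.8 Ω = 310.6∠-82.3° Ω.
Step 4 — Source phasor: V = 7.12∠76.1° V = 1.71 + j6.912 V.
Step 5 — Current: I = V / Z = -0.02131 + j0.008438 A = 0.02292∠158.4° A.
Step 6 — Complex power: S = V·I* = 0.02186 - j0.1617 VA.
Step 7 — Real power: P = Re(S) = 0.02186 W.
Step 8 — Reactive power: Q = Im(S) = -0.1617 VAR.
Step 9 — Apparent power: |S| = 0.1632 VA.
Step 10 — Power factor: PF = P/|S| = 0.1339 (leading).

(a) P = 0.02186 W  (b) Q = -0.1617 VAR  (c) S = 0.1632 VA  (d) PF = 0.1339 (leading)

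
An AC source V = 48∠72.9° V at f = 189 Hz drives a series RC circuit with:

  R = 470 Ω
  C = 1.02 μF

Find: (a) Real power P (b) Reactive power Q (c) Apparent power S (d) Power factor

Step 1 — Angular frequency: ω = 2π·f = 2π·189 = 1188 rad/s.
Step 2 — Component impedances:
  R: Z = R = 470 Ω
  C: Z = 1/(jωC) = -j/(ω·C) = 0 - j825.6 Ω
Step 3 — Series combination: Z_total = R + C = 470 - j825.6 Ω = 950∠-60.3° Ω.
Step 4 — Source phasor: V = 48∠72.9° V = 14.11 + j45.88 V.
Step 5 — Current: I = V / Z = -0.03462 + j0.0368 A = 0.05053∠133.2° A.
Step 6 — Complex power: S = V·I* = 1.2 - j2.108 VA.
Step 7 — Real power: P = Re(S) = 1.2 W.
Step 8 — Reactive power: Q = Im(S) = -2.108 VAR.
Step 9 — Apparent power: |S| = 2.425 VA.
Step 10 — Power factor: PF = P/|S| = 0.4947 (leading).

(a) P = 1.2 W  (b) Q = -2.108 VAR  (c) S = 2.425 VA  (d) PF = 0.4947 (leading)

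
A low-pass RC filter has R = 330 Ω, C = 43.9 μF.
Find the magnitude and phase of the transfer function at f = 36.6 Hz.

Step 1 — Angular frequency: ω = 2π·36.6 = 230 rad/s.
Step 2 — Transfer function: H(jω) = 1/(1 + jωRC).
Step 3 — Denominator: 1 + jωRC = 1 + j·230·330·4.39e-05 = 1 + j3.331.
Step 4 — H = 0.08265 - j0.2754.
Step 5 — Magnitude: |H| = 0.2875 (-10.8 dB); phase: φ = -73.3°.

|H| = 0.2875 (-10.8 dB), φ = -73.3°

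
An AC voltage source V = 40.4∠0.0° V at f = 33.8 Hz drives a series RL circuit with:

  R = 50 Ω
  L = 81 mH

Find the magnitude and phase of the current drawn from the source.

Step 1 — Angular frequency: ω = 2π·f = 2π·33.8 = 212.4 rad/s.
Step 2 — Component impedances:
  R: Z = R = 50 Ω
  L: Z = jωL = j·212.4·0.081 = 0 + j17.2 Ω
Step 3 — Series combination: Z_total = R + L = 50 + j17.2 Ω = 52.88∠19.0° Ω.
Step 4 — Source phasor: V = 40.4∠0.0° V = 40.4 V.
Step 5 — Ohm's law: I = V / Z_total = (40.4) / (50 + j17.2) = 0.7225 - j0.2486 A.
Step 6 — Convert to polar: |I| = 0.764 A, ∠I = -19.0°.

I = 0.764∠-19.0° A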